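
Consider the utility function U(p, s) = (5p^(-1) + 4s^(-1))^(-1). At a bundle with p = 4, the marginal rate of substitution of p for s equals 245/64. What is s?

s = 7

For CES with ρ = -1, MRS = (5/4)·(s/p)^2.
Setting (5/4)·(s/4)^2 = 245/64 gives (s/4)^2 = 49/16, so s/4 = 1.75 and s = 7.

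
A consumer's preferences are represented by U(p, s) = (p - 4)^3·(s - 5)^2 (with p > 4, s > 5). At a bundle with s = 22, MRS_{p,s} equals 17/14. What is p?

MU_p = 3·(p−4)^2·(s−5)^2, MU_s = 2·(p−4)^3·(s−5).
MRS = (3/2)·(s−5)/(p−4).
Substitute s = 22: MRS = 25.5/(p − 4). Setting this equal to 17/14 gives p − 4 = 25.5/(17/14) = 21, so p = 25.

p = 25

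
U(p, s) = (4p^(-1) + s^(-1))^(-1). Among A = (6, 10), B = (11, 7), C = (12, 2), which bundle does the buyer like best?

Bundle B

Evaluate utility at each bundle:
U(A) = 1.304.
U(B) = 1.974.
U(C) = 1.200.
Highest utility is B, so B ≻ A ≻ C.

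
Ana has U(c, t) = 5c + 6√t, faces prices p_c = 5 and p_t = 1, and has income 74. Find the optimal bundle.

c* = 13, t* = 9

MU_c = 5, MU_t = 6/(2√t).
MRS = 5 ÷ (6/(2√t)).
Tangency: set MRS = p_c/p_t = 5/1 = 5.
MRS depends only on t: (5/3)·√t = 5 ⇒ √t = 5/(5/3) = 3 ⇒ t* = 9.
From the budget, 5·c = 74 − 1·9 = 65, so c* = 13.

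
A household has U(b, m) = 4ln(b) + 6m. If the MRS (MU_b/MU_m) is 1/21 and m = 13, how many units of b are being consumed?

b = 14

MU_b = 4/b, MU_m = 6.
MRS = 4/b ÷ 6.
MRS depends only on b: (2/3)/b = 1/21 ⇒ b = (2/3)/(1/21) = 14.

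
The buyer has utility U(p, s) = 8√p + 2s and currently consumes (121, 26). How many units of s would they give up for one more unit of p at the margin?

MRS = 2/11

MU_p = 8/(2√p), MU_s = 2.
MRS = 8/(2√p) ÷ 2.
At (121, 26): MRS = 2/11.
The indifference curve has slope −2/11 at this bundle.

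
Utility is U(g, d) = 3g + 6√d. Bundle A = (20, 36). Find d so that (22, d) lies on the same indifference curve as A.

d = 25

U(20, 36) = 96.
Set U(22, d) = 96 and solve.
With g = 22: 6√d = 96 − 3·22 = 30, so √d = 5 and d = 25.
Check: U(22, 25) = 96.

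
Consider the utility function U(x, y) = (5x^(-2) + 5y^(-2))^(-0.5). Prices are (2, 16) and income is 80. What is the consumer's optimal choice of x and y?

x* = 8, y* = 4

For CES with ρ = -2, MRS = (y/x)^3.
Tangency: set MRS = p_x/p_y = 2/16 = 0.125.
So (y/x)^3 = 0.125; taking the cube root, y/x = 0.5, i.e. y = 0.5·x.
Substitute into the budget 2·x + 16·y = 80: 10·x = 80, so x* = 8 and y* = 0.5·8 = 4.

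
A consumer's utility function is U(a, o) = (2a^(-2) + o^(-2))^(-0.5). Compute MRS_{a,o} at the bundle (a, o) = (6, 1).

MRS = 1/108

For CES with ρ = -2, MRS = (2/1)·(o/a)^3.
At (6, 1): MRS = 1/108.
That is, one extra unit of a is worth 1/108 units of o at the margin.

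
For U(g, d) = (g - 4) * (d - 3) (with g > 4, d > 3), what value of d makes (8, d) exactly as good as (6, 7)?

d = 5

U(6, 7) = 8.
Set U(8, d) = 8 and solve.
With g = 8: (8 − 4) = 4, so (d − 3) = 8/4 = 2.
So d = 3 + 2 = 5.
Check: U(8, 5) = 8.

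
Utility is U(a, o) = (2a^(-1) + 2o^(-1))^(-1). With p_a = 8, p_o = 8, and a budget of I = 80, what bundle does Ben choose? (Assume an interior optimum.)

a* = 5, o* = 5

For CES with ρ = -1, MRS = (o/a)^2.
Tangency: set MRS = p_a/p_o = 8/8 = 1.
So (o/a)^2 = 1; taking the square root, o/a = 1, i.e. o = a.
Substitute into the budget 8·a + 8·o = 80: 16·a = 80, so a* = 5 and o* = 5.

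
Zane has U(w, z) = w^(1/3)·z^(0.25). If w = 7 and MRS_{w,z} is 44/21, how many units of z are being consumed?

MU_w = 1/3·w^(-2/3)·z^(0.25) and MU_z = 0.25·w^(1/3)·z^(-0.75).
MRS = MU_w/MU_z = (4/3)·z/w.
Substitute w = 7: MRS = z/5.25. Setting z/5.25 = 44/21 gives z = (44/21)·5.25 = 11.

z = 11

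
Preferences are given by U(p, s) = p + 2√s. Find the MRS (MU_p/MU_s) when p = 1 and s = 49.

MRS = 7

MU_p = 1, MU_s = 2/(2√s).
MRS = 1 ÷ (2/(2√s)).
At (1, 49): MRS = 7.
So at (1, 49) the consumer would give up 7 units of s for one more unit of p.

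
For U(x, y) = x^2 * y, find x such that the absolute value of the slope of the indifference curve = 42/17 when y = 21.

x = 17

MU_x = 2·x·y and MU_y = x^2.
MRS = MU_x/MU_y = (2/1)·y/x.
Substitute y = 21: MRS = 42/x. Setting 42/x = 42/17 gives x = 42/(42/17) = 17.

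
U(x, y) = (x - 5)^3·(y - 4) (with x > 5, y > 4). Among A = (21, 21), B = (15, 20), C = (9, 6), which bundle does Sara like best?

Bundle A

Evaluate utility at each bundle:
U(A) = 69632.
U(B) = 16000.
U(C) = 128.
Highest utility is A, so A ≻ B ≻ C.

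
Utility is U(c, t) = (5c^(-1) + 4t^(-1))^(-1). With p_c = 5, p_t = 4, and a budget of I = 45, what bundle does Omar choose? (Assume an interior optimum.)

For CES with ρ = -1, MRS = (5/4)·(t/c)^2.
Tangency: set MRS = p_c/p_t = 5/4 = 1.25.
So (t/c)^2 = 1; taking the square root, t/c = 1, i.e. t = c.
Substitute into the budget 5·c + 4·t = 45: 9·c = 45, so c* = 5 and t* = 5.

c* = 5, t* = 5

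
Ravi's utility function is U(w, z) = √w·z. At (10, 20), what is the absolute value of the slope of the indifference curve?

MU_w = 0.5·w^(-0.5)·z and MU_z = √w.
MRS = MU_w/MU_z = (0.5)·z/w.
At (10, 20): MRS = 1.
That is, one extra unit of w is worth 1 units of z at the margin.

MRS = 1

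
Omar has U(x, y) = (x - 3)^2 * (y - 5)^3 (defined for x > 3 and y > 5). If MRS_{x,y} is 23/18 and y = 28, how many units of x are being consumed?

MU_x = 2·(x−3)·(y−5)^3, MU_y = 3·(x−3)^2·(y−5)^2.
MRS = (2/3)·(y−5)/(x−3).
Substitute y = 28: MRS = (46/3)/(x − 3). Setting this equal to 23/18 gives x − 3 = (46/3)/(23/18) = 12, so x = 15.

x = 15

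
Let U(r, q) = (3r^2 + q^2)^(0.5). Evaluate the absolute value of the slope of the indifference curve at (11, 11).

MRS = 3

For CES with ρ = 2, MRS = (3/1)·(q/r)^(-1).
At (11, 11): MRS = 3.
So at (11, 11) the consumer would give up 3 units of q for one more unit of r.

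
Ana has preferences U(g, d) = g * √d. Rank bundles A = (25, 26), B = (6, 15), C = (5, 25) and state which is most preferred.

Evaluate utility at each bundle:
U(A) = 127.475.
U(B) = 23.238.
U(C) = 25.000.
Highest utility is A, so A ≻ C ≻ B.

Bundle A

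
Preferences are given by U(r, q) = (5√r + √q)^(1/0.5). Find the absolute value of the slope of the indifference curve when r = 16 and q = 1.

MRS = 1.25

For CES with ρ = 0.5, MRS = (5/1)·√(q/r).
At (16, 1): MRS = 1.25.
The indifference curve has slope −1.25 at this bundle.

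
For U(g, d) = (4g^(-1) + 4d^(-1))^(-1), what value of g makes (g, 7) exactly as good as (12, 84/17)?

g = 7

U depends on (g, d) only through S = 4g^(-1) + 4d^(-1), so equal utility means equal S. At (12, 84/17): S = 8/7.
With d = 7: 4·7^(-1) = 4/7, so 4g^(-1) = 8/7 − 4/7 = 4/7, i.e. g^(-1) = 1/7.
Hence g = 1/(1/7) = 7.
Check: U(7, 7) = 0.875.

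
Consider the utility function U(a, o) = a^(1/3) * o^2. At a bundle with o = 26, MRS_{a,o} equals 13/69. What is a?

MU_a = 1/3·a^(-2/3)·o^2 and MU_o = 2·a^(1/3)·o.
MRS = MU_a/MU_o = (1/6)·o/a.
Substitute o = 26: MRS = (13/3)/a. Setting (13/3)/a = 13/69 gives a = (13/3)/(13/69) = 23.

a = 23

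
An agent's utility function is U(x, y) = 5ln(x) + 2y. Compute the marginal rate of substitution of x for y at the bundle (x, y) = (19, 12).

MU_x = 5/x, MU_y = 2.
MRS = 5/x ÷ 2.
At (19, 12): MRS = 5/38.
So at (19, 12) the consumer would give up 5/38 units of y for one more unit of x.

MRS = 5/38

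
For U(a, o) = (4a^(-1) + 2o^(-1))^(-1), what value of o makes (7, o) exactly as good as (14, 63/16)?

o = 9

U depends on (a, o) only through S = 4a^(-1) + 2o^(-1), so equal utility means equal S. At (14, 63/16): S = 50/63.
With a = 7: 4·7^(-1) = 4/7, so 2o^(-1) = 50/63 − 4/7 = 2/9, i.e. o^(-1) = 1/9.
Hence o = 1/(1/9) = 9.
Check: U(7, 9) = 1.26.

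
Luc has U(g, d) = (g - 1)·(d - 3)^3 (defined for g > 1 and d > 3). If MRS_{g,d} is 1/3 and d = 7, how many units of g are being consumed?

MU_g = (d−3)^3, MU_d = 3·(g−1)·(d−3)^2.
MRS = (1/3)·(d−3)/(g−1).
Substitute d = 7: MRS = (4/3)/(g − 1). Setting this equal to 1/3 gives g − 1 = (4/3)/(1/3) = 4, so g = 5.

g = 5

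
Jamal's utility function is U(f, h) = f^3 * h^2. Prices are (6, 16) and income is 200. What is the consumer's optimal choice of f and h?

MU_f = 3·f^2·h^2 and MU_h = 2·f^3·h.
MRS = MU_f/MU_h = (3/2)·h/f.
Tangency: set MRS = p_f/p_h = 6/16 = 0.375.
So (3/2)·h/f = 0.375, i.e. h = 0.25·f.
Substitute into the budget 6·f + 16·h = 200: 10·f = 200, so f* = 20.
Then h* = 0.25·20 = 5.

f* = 20, h* = 5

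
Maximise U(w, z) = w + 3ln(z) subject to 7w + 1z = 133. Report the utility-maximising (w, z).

MU_w = 1, MU_z = 3/z.
MRS = 1 ÷ (3/z).
Tangency: set MRS = p_w/p_z = 7/1 = 7.
MRS depends only on z: (1/3)·z = 7 ⇒ z* = 7/(1/3) = 21.
From the budget, 7·w = 133 − 1·21 = 112, so w* = 16.

w* = 16, z* = 21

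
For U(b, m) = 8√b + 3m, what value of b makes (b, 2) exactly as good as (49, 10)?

b = 100

U(49, 10) = 86.
Set U(b, 2) = 86 and solve.
With m = 2: 8√b = 86 − 3·2 = 80, so √b = 10 and b = 100.
Check: U(100, 2) = 86.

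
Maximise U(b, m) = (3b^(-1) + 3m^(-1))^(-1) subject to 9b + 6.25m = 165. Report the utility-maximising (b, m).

For CES with ρ = -1, MRS = (m/b)^2.
Tangency: set MRS = p_b/p_m = 9/6.25 = 36/25.
So (m/b)^2 = 36/25; taking the square root, m/b = 1.2, i.e. m = 1.2·b.
Substitute into the budget 9·b + 6.25·m = 165: 16.5·b = 165, so b* = 10 and m* = 1.2·10 = 12.

b* = 10, m* = 12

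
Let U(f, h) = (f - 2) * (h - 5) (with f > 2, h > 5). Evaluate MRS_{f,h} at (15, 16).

MU_f = (h−5), MU_h = (f−2).
MRS = (h−5)/(f−2).
At (15, 16): MRS = 11/13.
That is, one extra unit of f is worth 11/13 units of h at the margin.

MRS = 11/13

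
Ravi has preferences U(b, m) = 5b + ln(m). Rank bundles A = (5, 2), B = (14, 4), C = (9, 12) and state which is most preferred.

Bundle B

Evaluate utility at each bundle:
U(A) = 25.693.
U(B) = 71.386.
U(C) = 47.485.
Highest utility is B, so B ≻ C ≻ A.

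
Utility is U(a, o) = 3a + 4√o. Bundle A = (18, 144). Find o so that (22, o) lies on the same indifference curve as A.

o = 81

U(18, 144) = 102.
Set U(22, o) = 102 and solve.
With a = 22: 4√o = 102 − 3·22 = 36, so √o = 9 and o = 81.
Check: U(22, 81) = 102.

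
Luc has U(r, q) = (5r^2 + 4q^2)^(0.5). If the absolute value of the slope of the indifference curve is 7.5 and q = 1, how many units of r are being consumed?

r = 6

For CES with ρ = 2, MRS = (5/4)·(q/r)^(-1).
Setting (5/4)·(1/r)^(-1) = 7.5 gives (1/r)^(-1) = 6, so 1/r = 1/6 and r = 6.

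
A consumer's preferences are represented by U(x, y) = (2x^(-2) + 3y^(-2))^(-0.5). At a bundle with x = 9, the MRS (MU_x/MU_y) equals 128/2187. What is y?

For CES with ρ = -2, MRS = (2/3)·(y/x)^3.
Setting (2/3)·(y/9)^3 = 128/2187 gives (y/9)^3 = 64/729, so y/9 = 4/9 and y = 4.

y = 4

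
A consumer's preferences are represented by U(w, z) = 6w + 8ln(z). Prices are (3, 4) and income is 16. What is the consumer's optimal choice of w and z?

MU_w = 6, MU_z = 8/z.
MRS = 6 ÷ (8/z).
Tangency: set MRS = p_w/p_z = 3/4 = 0.75.
MRS depends only on z: 0.75·z = 0.75 ⇒ z* = 0.75/0.75 = 1.
From the budget, 3·w = 16 − 4·1 = 12, so w* = 4.

w* = 4, z* = 1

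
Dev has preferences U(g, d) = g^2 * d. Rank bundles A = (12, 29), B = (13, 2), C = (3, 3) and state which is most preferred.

Bundle A

Evaluate utility at each bundle:
U(A) = 4176.
U(B) = 338.
U(C) = 27.
Highest utility is A, so A ≻ B ≻ C.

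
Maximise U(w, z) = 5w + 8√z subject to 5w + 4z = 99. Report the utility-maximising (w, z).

MU_w = 5, MU_z = 8/(2√z).
MRS = 5 ÷ (8/(2√z)).
Tangency: set MRS = p_w/p_z = 5/4 = 1.25.
MRS depends only on z: 1.25·√z = 1.25 ⇒ √z = 1.25/1.25 = 1 ⇒ z* = 1.
From the budget, 5·w = 99 − 4·1 = 95, so w* = 19.

w* = 19, z* = 1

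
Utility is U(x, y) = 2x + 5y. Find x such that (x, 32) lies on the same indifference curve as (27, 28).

x = 17

U(27, 28) = 194.
Set U(x, 32) = 194 and solve.
2x + 5·32 = 194 ⇒ 2x = 34 ⇒ x = 17.
Check: U(17, 32) = 194.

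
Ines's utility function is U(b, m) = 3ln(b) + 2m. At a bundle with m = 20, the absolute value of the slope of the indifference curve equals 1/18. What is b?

b = 27

MU_b = 3/b, MU_m = 2.
MRS = 3/b ÷ 2.
MRS depends only on b: 1.5/b = 1/18 ⇒ b = 1.5/(1/18) = 27.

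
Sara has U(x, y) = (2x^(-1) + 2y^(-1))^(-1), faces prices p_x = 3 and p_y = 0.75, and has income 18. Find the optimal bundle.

x* = 4, y* = 8

For CES with ρ = -1, MRS = (y/x)^2.
Tangency: set MRS = p_x/p_y = 3/0.75 = 4.
So (y/x)^2 = 4; taking the square root, y/x = 2, i.e. y = 2·x.
Substitute into the budget 3·x + 0.75·y = 18: 4.5·x = 18, so x* = 4 and y* = 2·4 = 8.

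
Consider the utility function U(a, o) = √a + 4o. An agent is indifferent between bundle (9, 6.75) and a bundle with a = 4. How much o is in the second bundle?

U(9, 6.75) = 30.
Set U(4, o) = 30 and solve.
With a = 4: √4 = 2, so 4o = 30 − 2 = 28 and o = 7.
Check: U(4, 7) = 30.

o = 7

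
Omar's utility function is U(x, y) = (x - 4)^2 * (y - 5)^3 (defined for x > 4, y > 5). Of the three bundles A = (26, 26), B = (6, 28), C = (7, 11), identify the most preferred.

Bundle A

Evaluate utility at each bundle:
U(A) = 4482324.
U(B) = 48668.
U(C) = 1944.
Highest utility is A, so A ≻ B ≻ C.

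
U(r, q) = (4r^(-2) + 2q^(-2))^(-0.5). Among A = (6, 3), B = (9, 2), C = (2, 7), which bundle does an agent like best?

Evaluate utility at each bundle:
U(A) = 1.732.
U(B) = 1.349.
U(C) = 0.980.
Highest utility is A, so A ≻ B ≻ C.

Bundle A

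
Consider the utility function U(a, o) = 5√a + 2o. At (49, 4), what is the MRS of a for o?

MRS = 5/28

MU_a = 5/(2√a), MU_o = 2.
MRS = 5/(2√a) ÷ 2.
At (49, 4): MRS = 5/28.
The indifference curve has slope −5/28 at this bundle.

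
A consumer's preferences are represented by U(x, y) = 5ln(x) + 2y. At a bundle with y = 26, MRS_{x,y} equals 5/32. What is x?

x = 16

MU_x = 5/x, MU_y = 2.
MRS = 5/x ÷ 2.
MRS depends only on x: 2.5/x = 5/32 ⇒ x = 2.5/(5/32) = 16.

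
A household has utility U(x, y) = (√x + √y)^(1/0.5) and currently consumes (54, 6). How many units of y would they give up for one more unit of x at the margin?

MRS = 1/3

For CES with ρ = 0.5, MRS = √(y/x).
At (54, 6): MRS = 1/3.
The indifference curve has slope −1/3 at this bundle.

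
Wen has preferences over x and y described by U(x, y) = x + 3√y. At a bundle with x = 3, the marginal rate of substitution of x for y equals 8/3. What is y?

MU_x = 1, MU_y = 3/(2√y).
MRS = 1 ÷ (3/(2√y)).
MRS depends only on y: (2/3)·√y = 8/3 ⇒ √y = (8/3)/(2/3) = 4 ⇒ y = 16.

y = 16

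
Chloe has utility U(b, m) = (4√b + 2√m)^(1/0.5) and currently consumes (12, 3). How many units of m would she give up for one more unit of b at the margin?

MRS = 1

For CES with ρ = 0.5, MRS = (4/2)·√(m/b).
At (12, 3): MRS = 1.
The indifference curve has slope −1 at this bundle.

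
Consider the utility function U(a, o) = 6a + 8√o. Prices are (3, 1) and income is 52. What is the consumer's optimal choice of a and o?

MU_a = 6, MU_o = 8/(2√o).
MRS = 6 ÷ (8/(2√o)).
Tangency: set MRS = p_a/p_o = 3/1 = 3.
MRS depends only on o: 1.5·√o = 3 ⇒ √o = 3/1.5 = 2 ⇒ o* = 4.
From the budget, 3·a = 52 − 1·4 = 48, so a* = 16.

a* = 16, o* = 4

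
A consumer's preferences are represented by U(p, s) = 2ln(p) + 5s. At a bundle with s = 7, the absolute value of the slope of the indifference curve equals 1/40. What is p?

p = 16

MU_p = 2/p, MU_s = 5.
MRS = 2/p ÷ 5.
MRS depends only on p: 0.4/p = 1/40 ⇒ p = 0.4/(1/40) = 16.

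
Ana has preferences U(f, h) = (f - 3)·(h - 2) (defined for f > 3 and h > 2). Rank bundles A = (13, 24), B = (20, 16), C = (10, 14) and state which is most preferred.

Bundle B

Evaluate utility at each bundle:
U(A) = 220.
U(B) = 238.
U(C) = 84.
Highest utility is B, so B ≻ A ≻ C.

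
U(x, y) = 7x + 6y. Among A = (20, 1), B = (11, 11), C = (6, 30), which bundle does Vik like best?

Bundle C

Evaluate utility at each bundle:
U(A) = 146.
U(B) = 143.
U(C) = 222.
Highest utility is C, so C ≻ A ≻ B.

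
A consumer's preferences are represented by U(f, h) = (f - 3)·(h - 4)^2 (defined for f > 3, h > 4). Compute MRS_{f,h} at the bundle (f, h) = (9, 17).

MU_f = (h−4)^2, MU_h = 2·(f−3)·(h−4).
MRS = (1/2)·(h−4)/(f−3).
At (9, 17): MRS = 13/12.
So at (9, 17) the consumer would give up 13/12 units of h for one more unit of f.

MRS = 13/12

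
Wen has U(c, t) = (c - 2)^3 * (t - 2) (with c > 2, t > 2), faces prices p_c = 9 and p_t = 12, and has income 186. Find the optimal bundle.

MU_c = 3·(c−2)^2·(t−2), MU_t = (c−2)^3.
MRS = (3/1)·(t−2)/(c−2).
Tangency: set MRS = p_c/p_t = 9/12 = 0.75.
So (3/1)·(t − 2)/(c − 2) = 0.75, i.e. (t − 2) = 0.25·(c − 2).
Rewrite the budget in excess-of-subsistence terms: 9·(c − 2) + 12·(t − 2) = 186 − 9·2 − 12·2 = 144.
Substituting, 12·(c − 2) = 144, so c − 2 = 12 and c* = 14.
Then t − 2 = 0.25·12 = 3, so t* = 5.

c* = 14, t* = 5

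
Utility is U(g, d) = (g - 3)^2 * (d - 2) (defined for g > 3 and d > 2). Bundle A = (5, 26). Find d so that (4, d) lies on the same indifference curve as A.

U(5, 26) = 96.
Set U(4, d) = 96 and solve.
With g = 4: (4 − 3)^2 = 1, so (d − 2) = 96/1 = 96.
So d = 2 + 96 = 98.
Check: U(4, 98) = 96.

d = 98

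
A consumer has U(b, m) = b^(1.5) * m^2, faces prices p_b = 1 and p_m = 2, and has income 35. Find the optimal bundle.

b* = 15, m* = 10

MU_b = 1.5·√b·m^2 and MU_m = 2·b^(1.5)·m.
MRS = MU_b/MU_m = (0.75)·m/b.
Tangency: set MRS = p_b/p_m = 1/2 = 0.5.
So (0.75)·m/b = 0.5, i.e. m = (2/3)·b.
Substitute into the budget 1·b + 2·m = 35: (7/3)·b = 35, so b* = 15.
Then m* = (2/3)·15 = 10.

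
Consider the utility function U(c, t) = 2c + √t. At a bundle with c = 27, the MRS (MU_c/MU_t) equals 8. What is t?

MU_c = 2, MU_t = 1/(2√t).
MRS = 2 ÷ (1/(2√t)).
MRS depends only on t: 4·√t = 8 ⇒ √t = 8/4 = 2 ⇒ t = 4.

t = 4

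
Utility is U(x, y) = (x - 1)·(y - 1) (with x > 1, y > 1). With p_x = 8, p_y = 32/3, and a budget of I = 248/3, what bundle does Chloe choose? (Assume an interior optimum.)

x* = 5, y* = 4

MU_x = (y−1), MU_y = (x−1).
MRS = (y−1)/(x−1).
Tangency: set MRS = p_x/p_y = 8/(32/3) = 0.75.
So (y − 1)/(x − 1) = 0.75, i.e. (y − 1) = 0.75·(x − 1).
Rewrite the budget in excess-of-subsistence terms: 8·(x − 1) + (32/3)·(y − 1) = 248/3 − 8·1 − (32/3)·1 = 64.
Substituting, 16·(x − 1) = 64, so x − 1 = 4 and x* = 5.
Then y − 1 = 0.75·4 = 3, so y* = 4.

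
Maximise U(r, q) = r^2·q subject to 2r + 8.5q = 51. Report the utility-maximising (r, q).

r* = 17, q* = 2

MU_r = 2·r·q and MU_q = r^2.
MRS = MU_r/MU_q = (2/1)·q/r.
Tangency: set MRS = p_r/p_q = 2/8.5 = 4/17.
So (2/1)·q/r = 4/17, i.e. q = (2/17)·r.
Substitute into the budget 2·r + 8.5·q = 51: 3·r = 51, so r* = 17.
Then q* = (2/17)·17 = 2.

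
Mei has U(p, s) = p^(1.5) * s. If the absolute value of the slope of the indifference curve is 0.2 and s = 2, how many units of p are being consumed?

p = 15

MU_p = 1.5·√p·s and MU_s = p^(1.5).
MRS = MU_p/MU_s = (1.5)·s/p.
Substitute s = 2: MRS = 3/p. Setting 3/p = 0.2 gives p = 3/0.2 = 15.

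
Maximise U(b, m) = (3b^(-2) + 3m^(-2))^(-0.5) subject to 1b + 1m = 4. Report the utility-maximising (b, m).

For CES with ρ = -2, MRS = (m/b)^3.
Tangency: set MRS = p_b/p_m = 1/1 = 1.
So (m/b)^3 = 1; taking the cube root, m/b = 1, i.e. m = b.
Substitute into the budget 1·b + 1·m = 4: 2·b = 4, so b* = 2 and m* = 2.

b* = 2, m* = 2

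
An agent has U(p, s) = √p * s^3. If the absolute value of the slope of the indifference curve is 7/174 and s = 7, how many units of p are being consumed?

p = 29

MU_p = 0.5·p^(-0.5)·s^3 and MU_s = 3·√p·s^2.
MRS = MU_p/MU_s = (1/6)·s/p.
Substitute s = 7: MRS = (7/6)/p. Setting (7/6)/p = 7/174 gives p = (7/6)/(7/174) = 29.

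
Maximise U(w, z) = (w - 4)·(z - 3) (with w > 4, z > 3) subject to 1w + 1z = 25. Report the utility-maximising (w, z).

MU_w = (z−3), MU_z = (w−4).
MRS = (z−3)/(w−4).
Tangency: set MRS = p_w/p_z = 1/1 = 1.
So (z − 3)/(w − 4) = 1, i.e. (z − 3) = (w − 4).
Rewrite the budget in excess-of-subsistence terms: 1·(w − 4) + 1·(z − 3) = 25 − 1·4 − 1·3 = 18.
Substituting, 2·(w − 4) = 18, so w − 4 = 9 and w* = 13.
Then z − 3 = 9, so z* = 12.

w* = 13, z* = 12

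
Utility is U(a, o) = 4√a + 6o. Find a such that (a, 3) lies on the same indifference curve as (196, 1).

a = 121

U(196, 1) = 62.
Set U(a, 3) = 62 and solve.
With o = 3: 4√a = 62 − 6·3 = 44, so √a = 11 and a = 121.
Check: U(121, 3) = 62.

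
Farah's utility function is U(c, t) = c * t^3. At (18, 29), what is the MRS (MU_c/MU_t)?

MRS = 29/54

MU_c = t^3 and MU_t = 3·c·t^2.
MRS = MU_c/MU_t = (1/3)·t/c.
At (18, 29): MRS = 29/54.
That is, one extra unit of c is worth 29/54 units of t at the margin.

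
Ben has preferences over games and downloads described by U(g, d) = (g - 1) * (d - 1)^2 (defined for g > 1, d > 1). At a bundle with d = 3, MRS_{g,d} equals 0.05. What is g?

g = 21

MU_g = (d−1)^2, MU_d = 2·(g−1)·(d−1).
MRS = (1/2)·(d−1)/(g−1).
Substitute d = 3: MRS = 1/(g − 1). Setting this equal to 0.05 gives g − 1 = 1/0.05 = 20, so g = 21.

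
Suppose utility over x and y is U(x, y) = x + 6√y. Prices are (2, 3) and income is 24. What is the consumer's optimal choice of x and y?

MU_x = 1, MU_y = 6/(2√y).
MRS = 1 ÷ (6/(2√y)).
Tangency: set MRS = p_x/p_y = 2/3.
MRS depends only on y: (1/3)·√y = 2/3 ⇒ √y = (2/3)/(1/3) = 2 ⇒ y* = 4.
From the budget, 2·x = 24 − 3·4 = 12, so x* = 6.

x* = 6, y* = 4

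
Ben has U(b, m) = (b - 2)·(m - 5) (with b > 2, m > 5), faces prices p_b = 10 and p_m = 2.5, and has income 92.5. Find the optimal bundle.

MU_b = (m−5), MU_m = (b−2).
MRS = (m−5)/(b−2).
Tangency: set MRS = p_b/p_m = 10/2.5 = 4.
So (m − 5)/(b − 2) = 4, i.e. (m − 5) = 4·(b − 2).
Rewrite the budget in excess-of-subsistence terms: 10·(b − 2) + 2.5·(m − 5) = 92.5 − 10·2 − 2.5·5 = 60.
Substituting, 20·(b − 2) = 60, so b − 2 = 3 and b* = 5.
Then m − 5 = 4·3 = 12, so m* = 17.

b* = 5, m* = 17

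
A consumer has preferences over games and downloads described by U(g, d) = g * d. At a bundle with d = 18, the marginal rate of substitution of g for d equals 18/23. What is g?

g = 23

MU_g = d and MU_d = g.
MRS = MU_g/MU_d = d/g.
Substitute d = 18: MRS = 18/g. Setting 18/g = 18/23 gives g = 18/(18/23) = 23.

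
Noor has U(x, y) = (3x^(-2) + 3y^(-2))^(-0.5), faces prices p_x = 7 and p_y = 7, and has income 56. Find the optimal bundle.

For CES with ρ = -2, MRS = (y/x)^3.
Tangency: set MRS = p_x/p_y = 7/7 = 1.
So (y/x)^3 = 1; taking the cube root, y/x = 1, i.e. y = x.
Substitute into the budget 7·x + 7·y = 56: 14·x = 56, so x* = 4 and y* = 4.

x* = 4, y* = 4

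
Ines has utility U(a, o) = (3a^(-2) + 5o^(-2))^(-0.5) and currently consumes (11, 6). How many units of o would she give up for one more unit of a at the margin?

For CES with ρ = -2, MRS = (3/5)·(o/a)^3.
At (11, 6): MRS = 648/6655.
So at (11, 6) the consumer would give up 648/6655 units of o for one more unit of a.

MRS = 648/6655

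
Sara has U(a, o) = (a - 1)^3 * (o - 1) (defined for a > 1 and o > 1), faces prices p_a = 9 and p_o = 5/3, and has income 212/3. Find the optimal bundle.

a* = 6, o* = 10

MU_a = 3·(a−1)^2·(o−1), MU_o = (a−1)^3.
MRS = (3/1)·(o−1)/(a−1).
Tangency: set MRS = p_a/p_o = 9/(5/3) = 5.4.
So (3/1)·(o − 1)/(a − 1) = 5.4, i.e. (o − 1) = 1.8·(a − 1).
Rewrite the budget in excess-of-subsistence terms: 9·(a − 1) + (5/3)·(o − 1) = 212/3 − 9·1 − (5/3)·1 = 60.
Substituting, 12·(a − 1) = 60, so a − 1 = 5 and a* = 6.
Then o − 1 = 1.8·5 = 9, so o* = 10.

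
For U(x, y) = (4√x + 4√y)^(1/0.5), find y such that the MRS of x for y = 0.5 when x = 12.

For CES with ρ = 0.5, MRS = √(y/x).
Setting √(y/12) = 0.5 gives y/12 = 0.25 and y = 3.

y = 3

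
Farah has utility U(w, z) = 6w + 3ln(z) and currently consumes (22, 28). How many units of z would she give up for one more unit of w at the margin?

MRS = 56

MU_w = 6, MU_z = 3/z.
MRS = 6 ÷ (3/z).
At (22, 28): MRS = 56.
That is, one extra unit of w is worth 56 units of z at the margin.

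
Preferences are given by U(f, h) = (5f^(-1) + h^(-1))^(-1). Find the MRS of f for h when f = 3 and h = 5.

For CES with ρ = -1, MRS = (5/1)·(h/f)^2.
At (3, 5): MRS = 125/9.
So at (3, 5) the consumer would give up 125/9 units of h for one more unit of f.

MRS = 125/9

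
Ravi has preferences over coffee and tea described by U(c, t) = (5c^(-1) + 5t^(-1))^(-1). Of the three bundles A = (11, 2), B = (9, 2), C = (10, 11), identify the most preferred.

Bundle C

Evaluate utility at each bundle:
U(A) = 0.338.
U(B) = 0.327.
U(C) = 1.048.
Highest utility is C, so C ≻ A ≻ B.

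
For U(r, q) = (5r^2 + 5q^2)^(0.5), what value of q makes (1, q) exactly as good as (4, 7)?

U depends on (r, q) only through S = 5r^2 + 5q^2, so equal utility means equal S. At (4, 7): S = 325.
With r = 1: 5·1^2 = 5, so 5q^2 = 325 − 5 = 320, i.e. q^2 = 64.
Hence q = √64 = 8.
Check: U(1, 8) = 18.0278.

q = 8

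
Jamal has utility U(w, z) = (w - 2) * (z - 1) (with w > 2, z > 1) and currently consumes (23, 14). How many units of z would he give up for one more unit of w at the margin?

MU_w = (z−1), MU_z = (w−2).
MRS = (z−1)/(w−2).
At (23, 14): MRS = 13/21.
So at (23, 14) the consumer would give up 13/21 units of z for one more unit of w.

MRS = 13/21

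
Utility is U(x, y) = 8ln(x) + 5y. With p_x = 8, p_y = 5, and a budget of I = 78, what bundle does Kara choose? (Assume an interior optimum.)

x* = 1, y* = 14

MU_x = 8/x, MU_y = 5.
MRS = 8/x ÷ 5.
Tangency: set MRS = p_x/p_y = 8/5 = 1.6.
MRS depends only on x: 1.6/x = 1.6 ⇒ x* = 1.6/1.6 = 1.
From the budget, 5·y = 78 − 8·1 = 70, so y* = 14.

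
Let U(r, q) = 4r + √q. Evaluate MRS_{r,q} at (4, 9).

MRS = 24

MU_r = 4, MU_q = 1/(2√q).
MRS = 4 ÷ (1/(2√q)).
At (4, 9): MRS = 24.
The indifference curve has slope −24 at this bundle.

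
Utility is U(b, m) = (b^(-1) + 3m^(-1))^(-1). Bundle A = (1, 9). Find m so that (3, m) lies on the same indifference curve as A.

m = 3

U depends on (b, m) only through S = b^(-1) + 3m^(-1), so equal utility means equal S. At (1, 9): S = 4/3.
With b = 3: 3^(-1) = 1/3, so 3m^(-1) = 4/3 − 1/3 = 1, i.e. m^(-1) = 1/3.
Hence m = 1/(1/3) = 3.
Check: U(3, 3) = 0.75.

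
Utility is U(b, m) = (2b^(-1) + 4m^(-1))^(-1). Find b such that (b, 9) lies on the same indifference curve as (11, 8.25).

U depends on (b, m) only through S = 2b^(-1) + 4m^(-1), so equal utility means equal S. At (11, 8.25): S = 2/3.
With m = 9: 4·9^(-1) = 4/9, so 2b^(-1) = 2/3 − 4/9 = 2/9, i.e. b^(-1) = 1/9.
Hence b = 1/(1/9) = 9.
Check: U(9, 9) = 1.5.

b = 9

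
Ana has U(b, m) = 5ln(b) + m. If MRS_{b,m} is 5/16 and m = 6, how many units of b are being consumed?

MU_b = 5/b, MU_m = 1.
MRS = 5/b ÷ 1.
MRS depends only on b: 5/b = 5/16 ⇒ b = 5/(5/16) = 16.

b = 16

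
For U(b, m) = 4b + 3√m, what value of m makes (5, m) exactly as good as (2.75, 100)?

U(2.75, 100) = 41.
Set U(5, m) = 41 and solve.
With b = 5: 3√m = 41 − 4·5 = 21, so √m = 7 and m = 49.
Check: U(5, 49) = 41.

m = 49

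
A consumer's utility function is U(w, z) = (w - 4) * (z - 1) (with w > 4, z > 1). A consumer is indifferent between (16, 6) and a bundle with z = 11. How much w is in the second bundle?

U(16, 6) = 60.
Set U(w, 11) = 60 and solve.
With z = 11: (11 − 1) = 10, so (w − 4) = 60/10 = 6.
So w = 4 + 6 = 10.
Check: U(10, 11) = 60.

w = 10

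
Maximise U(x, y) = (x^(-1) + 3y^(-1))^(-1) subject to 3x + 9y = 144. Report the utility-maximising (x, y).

For CES with ρ = -1, MRS = (1/3)·(y/x)^2.
Tangency: set MRS = p_x/p_y = 3/9 = 1/3.
So (y/x)^2 = 1; taking the square root, y/x = 1, i.e. y = x.
Substitute into the budget 3·x + 9·y = 144: 12·x = 144, so x* = 12 and y* = 12.

x* = 12, y* = 12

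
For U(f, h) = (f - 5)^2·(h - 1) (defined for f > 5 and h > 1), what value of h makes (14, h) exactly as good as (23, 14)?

h = 53

U(23, 14) = 4212.
Set U(14, h) = 4212 and solve.
With f = 14: (14 − 5)^2 = 81, so (h − 1) = 4212/81 = 52.
So h = 1 + 52 = 53.
Check: U(14, 53) = 4212.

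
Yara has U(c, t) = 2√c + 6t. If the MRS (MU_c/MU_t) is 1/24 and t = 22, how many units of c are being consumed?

MU_c = 2/(2√c), MU_t = 6.
MRS = 2/(2√c) ÷ 6.
MRS depends only on c: (1/6)/√c = 1/24 ⇒ √c = (1/6)/(1/24) = 4 ⇒ c = 16.

c = 16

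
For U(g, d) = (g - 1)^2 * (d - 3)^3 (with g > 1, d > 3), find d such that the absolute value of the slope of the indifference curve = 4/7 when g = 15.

MU_g = 2·(g−1)·(d−3)^3, MU_d = 3·(g−1)^2·(d−3)^2.
MRS = (2/3)·(d−3)/(g−1).
Substitute g = 15: MRS = (d − 3)/21. Setting this equal to 4/7 gives d − 3 = (4/7)·21 = 12, so d = 15.

d = 15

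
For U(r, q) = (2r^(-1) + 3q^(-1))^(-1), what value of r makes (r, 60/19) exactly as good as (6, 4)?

r = 15

U depends on (r, q) only through S = 2r^(-1) + 3q^(-1), so equal utility means equal S. At (6, 4): S = 13/12.
With q = 60/19: 3·(60/19)^(-1) = 0.95, so 2r^(-1) = 13/12 − 0.95 = 2/15, i.e. r^(-1) = 1/15.
Hence r = 1/(1/15) = 15.
Check: U(15, 60/19) = 0.9231.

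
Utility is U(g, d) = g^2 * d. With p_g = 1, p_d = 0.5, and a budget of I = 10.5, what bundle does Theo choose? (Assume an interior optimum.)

MU_g = 2·g·d and MU_d = g^2.
MRS = MU_g/MU_d = (2/1)·d/g.
Tangency: set MRS = p_g/p_d = 1/0.5 = 2.
So (2/1)·d/g = 2, i.e. d = g.
Substitute into the budget 1·g + 0.5·d = 10.5: 1.5·g = 10.5, so g* = 7.
Then d* = 7.

g* = 7, d* = 7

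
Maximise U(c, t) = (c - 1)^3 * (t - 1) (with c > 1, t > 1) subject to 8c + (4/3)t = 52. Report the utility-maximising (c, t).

MU_c = 3·(c−1)^2·(t−1), MU_t = (c−1)^3.
MRS = (3/1)·(t−1)/(c−1).
Tangency: set MRS = p_c/p_t = 8/(4/3) = 6.
So (3/1)·(t − 1)/(c − 1) = 6, i.e. (t − 1) = 2·(c − 1).
Rewrite the budget in excess-of-subsistence terms: 8·(c − 1) + (4/3)·(t − 1) = 52 − 8·1 − (4/3)·1 = 128/3.
Substituting, (32/3)·(c − 1) = 128/3, so c − 1 = 4 and c* = 5.
Then t − 1 = 2·4 = 8, so t* = 9.

c* = 5, t* = 9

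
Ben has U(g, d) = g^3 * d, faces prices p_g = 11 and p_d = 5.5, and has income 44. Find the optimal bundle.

g* = 3, d* = 2

MU_g = 3·g^2·d and MU_d = g^3.
MRS = MU_g/MU_d = (3/1)·d/g.
Tangency: set MRS = p_g/p_d = 11/5.5 = 2.
So (3/1)·d/g = 2, i.e. d = (2/3)·g.
Substitute into the budget 11·g + 5.5·d = 44: (44/3)·g = 44, so g* = 3.
Then d* = (2/3)·3 = 2.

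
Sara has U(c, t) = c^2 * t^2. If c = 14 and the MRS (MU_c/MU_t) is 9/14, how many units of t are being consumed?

MU_c = 2·c·t^2 and MU_t = 2·c^2·t.
MRS = MU_c/MU_t = t/c.
Substitute c = 14: MRS = t/14. Setting t/14 = 9/14 gives t = (9/14)·14 = 9.

t = 9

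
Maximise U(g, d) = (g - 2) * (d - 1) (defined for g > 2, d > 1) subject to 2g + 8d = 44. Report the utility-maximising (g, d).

g* = 10, d* = 3

MU_g = (d−1), MU_d = (g−2).
MRS = (d−1)/(g−2).
Tangency: set MRS = p_g/p_d = 2/8 = 0.25.
So (d − 1)/(g − 2) = 0.25, i.e. (d − 1) = 0.25·(g − 2).
Rewrite the budget in excess-of-subsistence terms: 2·(g − 2) + 8·(d − 1) = 44 − 2·2 − 8·1 = 32.
Substituting, 4·(g − 2) = 32, so g − 2 = 8 and g* = 10.
Then d − 1 = 0.25·8 = 2, so d* = 3.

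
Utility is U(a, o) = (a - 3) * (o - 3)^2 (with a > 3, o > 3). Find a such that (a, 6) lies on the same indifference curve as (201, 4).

a = 25

U(201, 4) = 198.
Set U(a, 6) = 198 and solve.
With o = 6: (6 − 3)^2 = 9, so (a − 3) = 198/9 = 22.
So a = 3 + 22 = 25.
Check: U(25, 6) = 198.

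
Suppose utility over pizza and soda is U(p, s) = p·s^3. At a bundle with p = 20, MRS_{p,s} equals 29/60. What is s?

s = 29

MU_p = s^3 and MU_s = 3·p·s^2.
MRS = MU_p/MU_s = (1/3)·s/p.
Substitute p = 20: MRS = s/60. Setting s/60 = 29/60 gives s = (29/60)·60 = 29.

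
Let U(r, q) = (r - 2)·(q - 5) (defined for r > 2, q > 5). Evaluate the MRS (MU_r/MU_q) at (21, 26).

MRS = 21/19

MU_r = (q−5), MU_q = (r−2).
MRS = (q−5)/(r−2).
At (21, 26): MRS = 21/19.
So at (21, 26) the consumer would give up 21/19 units of q for one more unit of r.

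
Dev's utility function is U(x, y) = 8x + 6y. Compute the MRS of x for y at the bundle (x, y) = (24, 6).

MRS = 4/3

MU_x = 8, MU_y = 6, so MRS = 8/6 = 4/3 at every bundle.
At (24, 6): MRS = 4/3.
That is, one extra unit of x is worth 4/3 units of y at the margin.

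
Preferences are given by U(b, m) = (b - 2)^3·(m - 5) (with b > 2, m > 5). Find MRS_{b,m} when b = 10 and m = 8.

MU_b = 3·(b−2)^2·(m−5), MU_m = (b−2)^3.
MRS = (3/1)·(m−5)/(b−2).
At (10, 8): MRS = 1.125.
That is, one extra unit of b is worth 1.125 units of m at the margin.

MRS = 1.125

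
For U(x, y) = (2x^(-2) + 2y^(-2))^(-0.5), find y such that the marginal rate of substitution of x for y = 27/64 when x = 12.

For CES with ρ = -2, MRS = (y/x)^3.
Setting (y/12)^3 = 27/64 gives y/12 = 0.75 and y = 9.

y = 9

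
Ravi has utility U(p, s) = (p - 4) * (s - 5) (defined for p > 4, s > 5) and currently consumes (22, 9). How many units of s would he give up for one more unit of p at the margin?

MU_p = (s−5), MU_s = (p−4).
MRS = (s−5)/(p−4).
At (22, 9): MRS = 2/9.
That is, one extra unit of p is worth 2/9 units of s at the margin.

MRS = 2/9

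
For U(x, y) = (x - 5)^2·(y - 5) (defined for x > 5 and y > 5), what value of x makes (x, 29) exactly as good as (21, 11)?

x = 13

U(21, 11) = 1536.
Set U(x, 29) = 1536 and solve.
With y = 29: (29 − 5) = 24, so (x − 5)^2 = 1536/24 = 64.
Taking the square root (with x > 5): x − 5 = 8, so x = 13.
Check: U(13, 29) = 1536.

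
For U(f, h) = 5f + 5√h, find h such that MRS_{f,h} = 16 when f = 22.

h = 64

MU_f = 5, MU_h = 5/(2√h).
MRS = 5 ÷ (5/(2√h)).
MRS depends only on h: 2·√h = 16 ⇒ √h = 16/2 = 8 ⇒ h = 64.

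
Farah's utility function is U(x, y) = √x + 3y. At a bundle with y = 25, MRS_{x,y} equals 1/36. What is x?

MU_x = 1/(2√x), MU_y = 3.
MRS = 1/(2√x) ÷ 3.
MRS depends only on x: (1/6)/√x = 1/36 ⇒ √x = (1/6)/(1/36) = 6 ⇒ x = 36.

x = 36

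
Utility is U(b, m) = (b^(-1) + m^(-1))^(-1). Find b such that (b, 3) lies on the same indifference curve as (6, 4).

b = 12

U depends on (b, m) only through S = b^(-1) + m^(-1), so equal utility means equal S. At (6, 4): S = 5/12.
With m = 3: 3^(-1) = 1/3, so b^(-1) = 5/12 − 1/3 = 1/12.
Hence b = 1/(1/12) = 12.
Check: U(12, 3) = 2.4.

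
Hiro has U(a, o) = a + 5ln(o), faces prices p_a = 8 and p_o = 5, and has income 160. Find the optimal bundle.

MU_a = 1, MU_o = 5/o.
MRS = 1 ÷ (5/o).
Tangency: set MRS = p_a/p_o = 8/5 = 1.6.
MRS depends only on o: 0.2·o = 1.6 ⇒ o* = 1.6/0.2 = 8.
From the budget, 8·a = 160 − 5·8 = 120, so a* = 15.

a* = 15, o* = 8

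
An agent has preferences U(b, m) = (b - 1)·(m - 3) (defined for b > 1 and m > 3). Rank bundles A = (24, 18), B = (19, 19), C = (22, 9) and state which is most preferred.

Bundle A

Evaluate utility at each bundle:
U(A) = 345.
U(B) = 288.
U(C) = 126.
Highest utility is A, so A ≻ B ≻ C.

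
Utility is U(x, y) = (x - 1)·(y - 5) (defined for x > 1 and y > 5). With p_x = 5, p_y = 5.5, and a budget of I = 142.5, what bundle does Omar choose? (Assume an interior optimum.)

x* = 12, y* = 15

MU_x = (y−5), MU_y = (x−1).
MRS = (y−5)/(x−1).
Tangency: set MRS = p_x/p_y = 5/5.5 = 10/11.
So (y − 5)/(x − 1) = 10/11, i.e. (y − 5) = (10/11)·(x − 1).
Rewrite the budget in excess-of-subsistence terms: 5·(x − 1) + 5.5·(y − 5) = 142.5 − 5·1 − 5.5·5 = 110.
Substituting, 10·(x − 1) = 110, so x − 1 = 11 and x* = 12.
Then y − 5 = (10/11)·11 = 10, so y* = 15.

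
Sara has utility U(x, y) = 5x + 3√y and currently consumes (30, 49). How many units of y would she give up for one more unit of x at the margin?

MRS = 70/3

MU_x = 5, MU_y = 3/(2√y).
MRS = 5 ÷ (3/(2√y)).
At (30, 49): MRS = 70/3.
The indifference curve has slope −70/3 at this bundle.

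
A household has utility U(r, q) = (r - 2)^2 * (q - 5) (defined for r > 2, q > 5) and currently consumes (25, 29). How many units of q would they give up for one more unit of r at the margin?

MU_r = 2·(r−2)·(q−5), MU_q = (r−2)^2.
MRS = (2/1)·(q−5)/(r−2).
At (25, 29): MRS = 48/23.
That is, one extra unit of r is worth 48/23 units of q at the margin.

MRS = 48/23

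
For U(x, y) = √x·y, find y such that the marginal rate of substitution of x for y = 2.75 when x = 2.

MU_x = 0.5·x^(-0.5)·y and MU_y = √x.
MRS = MU_x/MU_y = (0.5)·y/x.
Substitute x = 2: MRS = y/4. Setting y/4 = 2.75 gives y = 2.75·4 = 11.

y = 11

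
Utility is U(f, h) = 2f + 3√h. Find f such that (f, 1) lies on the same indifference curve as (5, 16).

f = 9.5

U(5, 16) = 22.
Set U(f, 1) = 22 and solve.
With h = 1: √1 = 1, so 2f = 22 − 3·1 = 19 and f = 9.5.
Check: U(9.5, 1) = 22.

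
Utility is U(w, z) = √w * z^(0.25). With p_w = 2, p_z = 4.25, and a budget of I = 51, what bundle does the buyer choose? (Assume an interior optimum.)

MU_w = 0.5·w^(-0.5)·z^(0.25) and MU_z = 0.25·√w·z^(-0.75).
MRS = MU_w/MU_z = (2)·z/w.
Tangency: set MRS = p_w/p_z = 2/4.25 = 8/17.
So (2)·z/w = 8/17, i.e. z = (4/17)·w.
Substitute into the budget 2·w + 4.25·z = 51: 3·w = 51, so w* = 17.
Then z* = (4/17)·17 = 4.

w* = 17, z* = 4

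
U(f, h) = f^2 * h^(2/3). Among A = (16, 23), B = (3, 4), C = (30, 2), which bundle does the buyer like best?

Bundle A

Evaluate utility at each bundle:
U(A) = 2070.420.
U(B) = 22.679.
U(C) = 1428.661.
Highest utility is A, so A ≻ C ≻ B.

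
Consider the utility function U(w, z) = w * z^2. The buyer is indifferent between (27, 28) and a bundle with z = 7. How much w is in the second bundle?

U(27, 28) = 21168.
Set U(w, 7) = 21168 and solve.
With z = 7: 7^2 = 49, so w = 21168/49 = 432.
Check: U(432, 7) = 21168.

w = 432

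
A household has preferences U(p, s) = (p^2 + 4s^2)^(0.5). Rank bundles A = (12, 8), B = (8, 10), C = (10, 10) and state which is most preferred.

Bundle C

Evaluate utility at each bundle:
U(A) = 20.000.
U(B) = 21.541.
U(C) = 22.361.
Highest utility is C, so C ≻ B ≻ A.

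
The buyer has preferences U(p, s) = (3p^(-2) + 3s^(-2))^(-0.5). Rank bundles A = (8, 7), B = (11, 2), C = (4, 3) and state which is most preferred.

Bundle A

Evaluate utility at each bundle:
U(A) = 3.042.
U(B) = 1.136.
U(C) = 1.386.
Highest utility is A, so A ≻ C ≻ B.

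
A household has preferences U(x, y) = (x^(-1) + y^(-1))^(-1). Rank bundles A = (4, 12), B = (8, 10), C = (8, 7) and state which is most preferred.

Evaluate utility at each bundle:
U(A) = 3.000.
U(B) = 4.444.
U(C) = 3.733.
Highest utility is B, so B ≻ C ≻ A.

Bundle B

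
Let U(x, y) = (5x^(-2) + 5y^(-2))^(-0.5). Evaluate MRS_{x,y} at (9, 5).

MRS = 125/729

For CES with ρ = -2, MRS = (y/x)^3.
At (9, 5): MRS = 125/729.
That is, one extra unit of x is worth 125/729 units of y at the margin.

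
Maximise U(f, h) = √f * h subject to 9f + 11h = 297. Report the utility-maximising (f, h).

MU_f = 0.5·f^(-0.5)·h and MU_h = √f.
MRS = MU_f/MU_h = (0.5)·h/f.
Tangency: set MRS = p_f/p_h = 9/11.
So (0.5)·h/f = 9/11, i.e. h = (18/11)·f.
Substitute into the budget 9·f + 11·h = 297: 27·f = 297, so f* = 11.
Then h* = (18/11)·11 = 18.

f* = 11, h* = 18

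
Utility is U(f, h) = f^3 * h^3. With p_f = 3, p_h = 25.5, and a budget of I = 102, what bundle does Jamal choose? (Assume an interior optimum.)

MU_f = 3·f^2·h^3 and MU_h = 3·f^3·h^2.
MRS = MU_f/MU_h = h/f.
Tangency: set MRS = p_f/p_h = 3/25.5 = 2/17.
So h/f = 2/17, i.e. h = (2/17)·f.
Substitute into the budget 3·f + 25.5·h = 102: 6·f = 102, so f* = 17.
Then h* = (2/17)·17 = 2.

f* = 17, h* = 2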